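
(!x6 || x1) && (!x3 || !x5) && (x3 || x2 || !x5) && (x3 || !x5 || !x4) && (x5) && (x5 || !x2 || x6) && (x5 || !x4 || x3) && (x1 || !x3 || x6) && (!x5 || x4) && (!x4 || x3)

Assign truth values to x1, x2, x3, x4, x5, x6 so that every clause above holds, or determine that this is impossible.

UNSATISFIABLE

Unit clause (x5) forces x5 = true.
Unit clause (!x3) forces x3 = false.
Unit clause (x2) forces x2 = true.
Unit clause (!x4) forces x4 = false.
Now (x4) is unsatisfied and unit — conflict.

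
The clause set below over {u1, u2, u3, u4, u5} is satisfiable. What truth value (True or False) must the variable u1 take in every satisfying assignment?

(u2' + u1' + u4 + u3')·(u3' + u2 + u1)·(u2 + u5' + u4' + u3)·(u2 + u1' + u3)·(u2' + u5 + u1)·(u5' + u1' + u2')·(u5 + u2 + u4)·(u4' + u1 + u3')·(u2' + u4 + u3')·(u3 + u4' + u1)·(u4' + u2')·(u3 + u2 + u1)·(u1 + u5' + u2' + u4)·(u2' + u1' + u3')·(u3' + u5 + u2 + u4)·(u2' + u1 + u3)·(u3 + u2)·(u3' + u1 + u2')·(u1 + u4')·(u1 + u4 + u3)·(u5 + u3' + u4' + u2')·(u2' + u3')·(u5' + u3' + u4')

True

Suppose u1 = 0.
Unit clause (u4') forces u4 = 0.
Unit clause (u3) forces u3 = 1.
Unit clause (u2) forces u2 = 1.
Now (u2') is unsatisfied and unit — conflict.
So every satisfying assignment has u1 = True.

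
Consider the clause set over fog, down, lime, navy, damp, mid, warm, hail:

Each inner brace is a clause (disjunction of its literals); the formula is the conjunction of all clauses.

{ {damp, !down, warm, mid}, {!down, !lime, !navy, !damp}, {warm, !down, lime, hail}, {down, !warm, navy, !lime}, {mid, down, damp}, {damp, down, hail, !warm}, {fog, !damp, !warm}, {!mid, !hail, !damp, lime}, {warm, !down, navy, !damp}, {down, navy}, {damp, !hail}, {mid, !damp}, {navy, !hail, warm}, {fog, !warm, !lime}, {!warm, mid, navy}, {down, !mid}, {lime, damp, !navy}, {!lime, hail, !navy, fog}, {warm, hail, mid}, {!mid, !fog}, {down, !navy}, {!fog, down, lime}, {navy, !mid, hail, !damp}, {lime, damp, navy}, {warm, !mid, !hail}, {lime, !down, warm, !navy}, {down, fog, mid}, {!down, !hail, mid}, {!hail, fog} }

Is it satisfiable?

Branch on down: set down = true.
Branch on damp: set damp = false.
From the singleton clause (!hail), hail = false.
Branch on warm: set warm = false.
From the singleton clause (mid), mid = true.
From the singleton clause (lime), lime = true.
From the singleton clause (!fog), fog = false.
From the singleton clause (!navy), navy = false.
This assignment satisfies each clause.
A satisfying assignment: fog ↦ false, down ↦ true, lime ↦ true, navy ↦ false, damp ↦ false, mid ↦ true, warm ↦ false, hail ↦ false.

Satisfiable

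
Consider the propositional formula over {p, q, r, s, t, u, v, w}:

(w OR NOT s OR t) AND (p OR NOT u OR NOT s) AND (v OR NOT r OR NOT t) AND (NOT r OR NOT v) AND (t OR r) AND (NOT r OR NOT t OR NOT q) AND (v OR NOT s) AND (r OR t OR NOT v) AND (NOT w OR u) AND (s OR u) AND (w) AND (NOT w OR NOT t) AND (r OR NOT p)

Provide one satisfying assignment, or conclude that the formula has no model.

p: true; q: true; r: true; s: false; t: false; u: true; v: false; w: true

The clause (w) is unit, so w = true.
The clause (u) is unit, so u = true.
The clause (NOT t) is unit, so t = false.
The clause (r) is unit, so r = true.
The clause (NOT v) is unit, so v = false.
The clause (NOT s) is unit, so s = false.
Every clause is now satisfied; p, q are unconstrained.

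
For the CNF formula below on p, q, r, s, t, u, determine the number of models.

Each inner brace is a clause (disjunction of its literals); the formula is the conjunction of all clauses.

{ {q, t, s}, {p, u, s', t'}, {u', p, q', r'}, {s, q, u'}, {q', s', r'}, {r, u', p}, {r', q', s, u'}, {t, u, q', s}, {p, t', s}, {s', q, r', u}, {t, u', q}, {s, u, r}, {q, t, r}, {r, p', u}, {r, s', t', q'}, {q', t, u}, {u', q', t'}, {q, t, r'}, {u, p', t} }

There are 2^6 = 64 truth assignments over (p, q, r, s, t, u).
Split on s. With s = 1, the clauses containing s are satisfied and s' drops from the rest; 4 of the 2^5 = 32 assignments to the other variables satisfy what remains.
With s = 0, by the same count on the reduced clause set, 3 assignments work.
(One model: p=F, q=F, r=T, s=T, t=T, u=T.)
Total: 4 + 3 = 7.

7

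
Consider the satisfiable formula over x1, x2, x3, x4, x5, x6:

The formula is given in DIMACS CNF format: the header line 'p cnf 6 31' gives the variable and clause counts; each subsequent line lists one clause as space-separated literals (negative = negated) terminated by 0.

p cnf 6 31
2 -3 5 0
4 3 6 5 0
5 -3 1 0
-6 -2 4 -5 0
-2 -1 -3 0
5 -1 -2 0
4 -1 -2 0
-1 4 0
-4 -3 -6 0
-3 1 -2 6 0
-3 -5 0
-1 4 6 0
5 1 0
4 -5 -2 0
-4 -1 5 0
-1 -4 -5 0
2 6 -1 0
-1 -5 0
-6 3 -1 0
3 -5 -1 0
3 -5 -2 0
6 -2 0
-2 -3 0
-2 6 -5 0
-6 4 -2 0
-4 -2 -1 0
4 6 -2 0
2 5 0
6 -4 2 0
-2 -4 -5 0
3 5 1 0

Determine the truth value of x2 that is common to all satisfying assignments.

Suppose x2 = True.
Unit clause (x6) forces x6 = True.
Unit clause (¬x3) forces x3 = False.
Unit clause (¬x1) forces x1 = False.
Unit clause (x5) forces x5 = True.
But (¬x5) is also a unit clause — contradiction.
So every satisfying assignment has x2 = False.

False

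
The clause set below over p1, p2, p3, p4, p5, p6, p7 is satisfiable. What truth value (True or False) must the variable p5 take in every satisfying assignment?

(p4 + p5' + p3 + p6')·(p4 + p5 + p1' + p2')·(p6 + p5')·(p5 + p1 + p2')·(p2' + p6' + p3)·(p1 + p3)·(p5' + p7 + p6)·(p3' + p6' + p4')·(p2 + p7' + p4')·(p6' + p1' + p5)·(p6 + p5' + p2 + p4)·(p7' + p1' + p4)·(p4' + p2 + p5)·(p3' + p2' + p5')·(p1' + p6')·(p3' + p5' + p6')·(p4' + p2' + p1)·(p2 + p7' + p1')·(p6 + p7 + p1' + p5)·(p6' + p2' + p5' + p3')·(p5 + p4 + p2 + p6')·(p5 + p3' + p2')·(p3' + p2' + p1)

Suppose p5 = 1.
From the singleton clause (p6), p6 = 1.
From the singleton clause (p1'), p1 = 0.
From the singleton clause (p3), p3 = 1.
Now (p3') is unsatisfied and unit — conflict.
So every satisfying assignment has p5 = False.

False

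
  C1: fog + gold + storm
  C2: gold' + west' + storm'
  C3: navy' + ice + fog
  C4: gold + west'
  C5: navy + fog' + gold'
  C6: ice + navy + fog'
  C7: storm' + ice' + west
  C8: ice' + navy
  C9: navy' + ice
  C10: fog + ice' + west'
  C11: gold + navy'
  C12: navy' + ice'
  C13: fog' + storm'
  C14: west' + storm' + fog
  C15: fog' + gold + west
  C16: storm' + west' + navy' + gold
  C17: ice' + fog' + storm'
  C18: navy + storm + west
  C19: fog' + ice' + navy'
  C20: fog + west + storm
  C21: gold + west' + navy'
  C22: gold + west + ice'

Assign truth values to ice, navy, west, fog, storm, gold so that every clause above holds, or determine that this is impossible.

Suppose gold = 1.
Suppose west = 0.
Suppose navy = 0.
The clause (fog') is unit, so fog = 0.
The clause (ice') is unit, so ice = 0.
The clause (storm) is unit, so storm = 1.
This assignment satisfies each clause.

ice ↦ 0, navy ↦ 0, west ↦ 0, fog ↦ 0, storm ↦ 1, gold ↦ 1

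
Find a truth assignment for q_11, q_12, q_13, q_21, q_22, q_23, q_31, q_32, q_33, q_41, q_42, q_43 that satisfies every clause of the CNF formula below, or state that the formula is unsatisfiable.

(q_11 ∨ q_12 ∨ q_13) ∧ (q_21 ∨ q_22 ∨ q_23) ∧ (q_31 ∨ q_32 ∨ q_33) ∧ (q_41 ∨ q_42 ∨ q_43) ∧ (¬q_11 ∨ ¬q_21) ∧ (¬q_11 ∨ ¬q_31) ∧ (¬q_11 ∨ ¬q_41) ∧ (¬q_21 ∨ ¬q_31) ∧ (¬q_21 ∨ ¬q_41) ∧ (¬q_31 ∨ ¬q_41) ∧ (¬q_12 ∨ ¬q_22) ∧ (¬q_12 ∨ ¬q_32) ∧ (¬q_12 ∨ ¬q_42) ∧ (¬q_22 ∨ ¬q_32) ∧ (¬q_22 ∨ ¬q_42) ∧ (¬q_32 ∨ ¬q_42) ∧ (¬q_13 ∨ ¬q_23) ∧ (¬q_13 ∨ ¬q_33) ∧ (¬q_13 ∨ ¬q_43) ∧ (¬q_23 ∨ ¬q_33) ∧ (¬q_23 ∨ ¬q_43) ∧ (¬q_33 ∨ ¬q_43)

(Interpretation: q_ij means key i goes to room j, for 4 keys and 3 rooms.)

UNSATISFIABLE

Case q_11 = False:
Case q_12 = True:
(¬q_22) alone gives q_22 = False.
(¬q_32) alone gives q_32 = False.
(¬q_42) alone gives q_42 = False.
Case q_21 = True:
(¬q_31) alone gives q_31 = False.
(q_33) alone gives q_33 = True.
(¬q_41) alone gives q_41 = False.
(q_43) alone gives q_43 = True.
But (¬q_43) is also a unit clause — contradiction.
That branch fails; take q_21 = False instead.
(q_23) alone gives q_23 = True.
(¬q_13) alone gives q_13 = False.
(¬q_33) alone gives q_33 = False.
(q_31) alone gives q_31 = True.
(¬q_41) alone gives q_41 = False.
(q_43) alone gives q_43 = True.
But (¬q_43) is also a unit clause — contradiction.
Either choice for q_21 ends in contradiction.
That branch fails; take q_12 = False instead.
(q_13) alone gives q_13 = True.
(¬q_23) alone gives q_23 = False.
(¬q_33) alone gives q_33 = False.
(¬q_43) alone gives q_43 = False.
Case q_21 = True:
(¬q_31) alone gives q_31 = False.
(q_32) alone gives q_32 = True.
(¬q_41) alone gives q_41 = False.
(q_42) alone gives q_42 = True.
But (¬q_42) is also a unit clause — contradiction.
That branch fails; take q_21 = False instead.
(q_22) alone gives q_22 = True.
(¬q_32) alone gives q_32 = False.
(q_31) alone gives q_31 = True.
(¬q_41) alone gives q_41 = False.
(q_42) alone gives q_42 = True.
But (¬q_42) is also a unit clause — contradiction.
Either choice for q_21 ends in contradiction.
Either choice for q_12 ends in contradiction.
That branch fails; take q_11 = True instead.
(¬q_21) alone gives q_21 = False.
(¬q_31) alone gives q_31 = False.
(¬q_41) alone gives q_41 = False.
Case q_22 = True:
(¬q_12) alone gives q_12 = False.
(¬q_32) alone gives q_32 = False.
(q_33) alone gives q_33 = True.
(¬q_42) alone gives q_42 = False.
(q_43) alone gives q_43 = True.
But (¬q_43) is also a unit clause — contradiction.
That branch fails; take q_22 = False instead.
(q_23) alone gives q_23 = True.
(¬q_13) alone gives q_13 = False.
(¬q_33) alone gives q_33 = False.
(q_32) alone gives q_32 = True.
(¬q_12) alone gives q_12 = False.
(¬q_42) alone gives q_42 = False.
(q_43) alone gives q_43 = True.
But (¬q_43) is also a unit clause — contradiction.
Either choice for q_22 ends in contradiction.
Either choice for q_11 ends in contradiction.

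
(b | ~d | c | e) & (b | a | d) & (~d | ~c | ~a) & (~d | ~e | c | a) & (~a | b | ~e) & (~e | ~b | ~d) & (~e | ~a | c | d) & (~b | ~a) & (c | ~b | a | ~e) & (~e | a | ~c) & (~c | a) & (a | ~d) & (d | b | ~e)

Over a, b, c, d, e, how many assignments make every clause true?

3

There are 2^5 = 32 truth assignments over (a, b, c, d, e).
Split on c. With c = 1, the clauses containing c are satisfied and ~c drops from the rest; 1 of the 2^4 = 16 assignments to the other variables satisfy what remains.
With c = 0, by the same count on the reduced clause set, 2 assignments work.
Total: 1 + 2 = 3.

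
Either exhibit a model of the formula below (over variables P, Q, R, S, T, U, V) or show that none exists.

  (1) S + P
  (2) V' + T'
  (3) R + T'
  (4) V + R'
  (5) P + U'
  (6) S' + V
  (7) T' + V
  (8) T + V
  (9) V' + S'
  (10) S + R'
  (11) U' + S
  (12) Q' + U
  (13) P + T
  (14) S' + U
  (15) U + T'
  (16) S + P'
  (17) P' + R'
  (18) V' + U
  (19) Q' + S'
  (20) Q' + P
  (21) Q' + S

Branch on S: set S = 1.
From the singleton clause (V), V = 1.
Now (V') is unsatisfied and unit — conflict.
That branch fails; take S = 0 instead.
From the singleton clause (P), P = 1.
Now (P') is unsatisfied and unit — conflict.
Either choice for S ends in contradiction.

UNSATISFIABLE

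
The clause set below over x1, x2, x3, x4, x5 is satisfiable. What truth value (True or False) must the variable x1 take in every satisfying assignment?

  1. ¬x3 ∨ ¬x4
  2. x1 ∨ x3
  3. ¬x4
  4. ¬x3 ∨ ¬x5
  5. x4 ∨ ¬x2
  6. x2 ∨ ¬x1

Suppose x1 = True.
From the singleton clause (¬x4), x4 = False.
From the singleton clause (¬x2), x2 = False.
But (x2) is also a unit clause — contradiction.
So every satisfying assignment has x1 = False.

False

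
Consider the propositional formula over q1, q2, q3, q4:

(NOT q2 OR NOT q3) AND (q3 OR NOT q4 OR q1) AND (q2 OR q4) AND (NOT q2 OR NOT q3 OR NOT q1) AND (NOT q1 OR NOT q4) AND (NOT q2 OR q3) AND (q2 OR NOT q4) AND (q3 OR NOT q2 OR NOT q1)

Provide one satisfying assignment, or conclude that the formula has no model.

UNSATISFIABLE

Try q2 = false.
The clause (q4) is unit, so q4 = true.
But (NOT q4) is also a unit clause — contradiction.
That branch fails; take q2 = true instead.
The clause (NOT q3) is unit, so q3 = false.
But (q3) is also a unit clause — contradiction.
Either choice for q2 ends in contradiction.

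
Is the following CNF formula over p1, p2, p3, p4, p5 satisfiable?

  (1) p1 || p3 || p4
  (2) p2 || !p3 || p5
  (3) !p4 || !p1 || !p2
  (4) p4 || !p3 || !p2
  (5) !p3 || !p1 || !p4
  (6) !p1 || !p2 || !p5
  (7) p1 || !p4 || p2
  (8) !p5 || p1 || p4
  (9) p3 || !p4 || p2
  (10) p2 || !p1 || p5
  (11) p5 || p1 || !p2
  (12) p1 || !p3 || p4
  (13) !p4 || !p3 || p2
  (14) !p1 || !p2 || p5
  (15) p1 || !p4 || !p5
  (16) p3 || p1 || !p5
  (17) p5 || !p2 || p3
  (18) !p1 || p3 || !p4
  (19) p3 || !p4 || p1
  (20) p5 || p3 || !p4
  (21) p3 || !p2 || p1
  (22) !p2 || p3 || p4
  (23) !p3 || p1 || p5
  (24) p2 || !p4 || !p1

Try p1 = true.
Try p4 = false.
Try p3 = false.
(!p2) alone gives p2 = false.
(p5) alone gives p5 = true.
All clauses are satisfied.
A satisfying assignment: p1: true; p2: false; p3: false; p4: false; p5: true.

Yes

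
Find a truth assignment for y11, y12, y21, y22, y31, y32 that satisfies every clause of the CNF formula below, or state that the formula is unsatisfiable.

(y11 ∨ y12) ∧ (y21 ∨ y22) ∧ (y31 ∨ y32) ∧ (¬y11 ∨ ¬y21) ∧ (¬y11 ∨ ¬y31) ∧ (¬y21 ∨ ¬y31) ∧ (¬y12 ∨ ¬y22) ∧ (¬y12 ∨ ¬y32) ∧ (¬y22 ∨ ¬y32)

UNSATISFIABLE

Try y11 = True.
From the singleton clause (¬y21), y21 = False.
From the singleton clause (y22), y22 = True.
From the singleton clause (¬y31), y31 = False.
From the singleton clause (y32), y32 = True.
That conflicts with the unit clause (¬y32).
Backtrack on y11: now try y11 = False.
From the singleton clause (y12), y12 = True.
From the singleton clause (¬y22), y22 = False.
From the singleton clause (y21), y21 = True.
From the singleton clause (¬y31), y31 = False.
From the singleton clause (y32), y32 = True.
That conflicts with the unit clause (¬y32).
Either choice for y11 ends in contradiction.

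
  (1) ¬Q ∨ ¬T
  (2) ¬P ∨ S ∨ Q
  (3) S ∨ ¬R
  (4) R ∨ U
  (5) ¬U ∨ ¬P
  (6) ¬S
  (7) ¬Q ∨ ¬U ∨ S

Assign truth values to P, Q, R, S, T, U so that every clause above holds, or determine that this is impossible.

P ↦ False, Q ↦ False, R ↦ False, S ↦ False, T ↦ True, U ↦ True

Unit clause (¬S) forces S = False.
Unit clause (¬R) forces R = False.
Unit clause (U) forces U = True.
Unit clause (¬P) forces P = False.
Unit clause (¬Q) forces Q = False.
Every clause is now satisfied; T is unconstrained.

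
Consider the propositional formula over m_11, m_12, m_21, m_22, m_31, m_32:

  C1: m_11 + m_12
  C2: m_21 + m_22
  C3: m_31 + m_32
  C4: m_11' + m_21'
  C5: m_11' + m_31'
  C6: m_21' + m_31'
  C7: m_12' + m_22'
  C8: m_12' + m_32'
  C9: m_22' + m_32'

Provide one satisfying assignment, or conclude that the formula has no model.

UNSATISFIABLE

Case m_11 = 1:
Unit clause (m_21') forces m_21 = 0.
Unit clause (m_22) forces m_22 = 1.
Unit clause (m_31') forces m_31 = 0.
Unit clause (m_32) forces m_32 = 1.
But (m_32') is also a unit clause — contradiction.
That branch fails; take m_11 = 0 instead.
Unit clause (m_12) forces m_12 = 1.
Unit clause (m_22') forces m_22 = 0.
Unit clause (m_21) forces m_21 = 1.
Unit clause (m_31') forces m_31 = 0.
Unit clause (m_32) forces m_32 = 1.
But (m_32') is also a unit clause — contradiction.
Either choice for m_11 ends in contradiction.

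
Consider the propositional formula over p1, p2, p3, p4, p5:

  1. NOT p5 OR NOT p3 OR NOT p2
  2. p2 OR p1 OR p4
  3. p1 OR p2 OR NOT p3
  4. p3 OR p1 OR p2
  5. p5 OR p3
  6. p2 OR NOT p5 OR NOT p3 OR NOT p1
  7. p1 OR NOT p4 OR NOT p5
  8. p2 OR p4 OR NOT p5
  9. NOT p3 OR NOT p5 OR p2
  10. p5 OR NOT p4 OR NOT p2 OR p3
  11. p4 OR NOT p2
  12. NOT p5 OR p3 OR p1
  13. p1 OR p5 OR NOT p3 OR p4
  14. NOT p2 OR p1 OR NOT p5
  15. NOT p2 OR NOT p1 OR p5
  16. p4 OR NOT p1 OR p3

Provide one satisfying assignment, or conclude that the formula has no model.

p1: true; p2: true; p3: false; p4: true; p5: true

Branch on p5: set p5 = true.
Branch on p3: set p3 = false.
Unit clause (p1) forces p1 = true.
Unit clause (p4) forces p4 = true.
Every clause is now satisfied; p2 is unconstrained.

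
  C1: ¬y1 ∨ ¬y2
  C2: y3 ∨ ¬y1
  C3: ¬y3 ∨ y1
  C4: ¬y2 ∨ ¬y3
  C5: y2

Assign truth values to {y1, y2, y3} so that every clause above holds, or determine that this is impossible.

From the singleton clause (y2), y2 = True.
From the singleton clause (¬y1), y1 = False.
From the singleton clause (¬y3), y3 = False.
Every clause now holds.

y1: False; y2: True; y3: False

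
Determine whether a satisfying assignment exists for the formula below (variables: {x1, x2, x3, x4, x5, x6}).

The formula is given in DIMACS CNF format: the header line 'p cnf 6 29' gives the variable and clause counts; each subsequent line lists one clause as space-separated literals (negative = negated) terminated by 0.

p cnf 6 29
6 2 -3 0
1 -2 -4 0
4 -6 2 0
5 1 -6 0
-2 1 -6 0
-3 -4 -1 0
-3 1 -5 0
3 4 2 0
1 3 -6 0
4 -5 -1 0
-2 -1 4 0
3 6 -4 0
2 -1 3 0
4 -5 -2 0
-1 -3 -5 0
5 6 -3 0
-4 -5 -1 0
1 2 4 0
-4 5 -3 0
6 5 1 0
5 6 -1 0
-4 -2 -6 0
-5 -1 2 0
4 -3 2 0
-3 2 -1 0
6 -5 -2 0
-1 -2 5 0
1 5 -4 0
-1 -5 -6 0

Case x6 = True:
Case x4 = True:
Unit clause (¬x2) forces x2 = False.
Case x5 = True:
Unit clause (¬x1) forces x1 = False.
Unit clause (¬x3) forces x3 = False.
Now (x3) is unsatisfied and unit — conflict.
Undo x5 and try x5 = False.
Unit clause (x1) forces x1 = True.
Unit clause (¬x3) forces x3 = False.
Now (x3) is unsatisfied and unit — conflict.
Neither x5 = True nor x5 = False works.
Undo x4 and try x4 = False.
Unit clause (x2) forces x2 = True.
Unit clause (x1) forces x1 = True.
Now (¬x1) is unsatisfied and unit — conflict.
Neither x4 = True nor x4 = False works.
Undo x6 and try x6 = False.
Case x2 = True:
Unit clause (¬x5) forces x5 = False.
Unit clause (¬x3) forces x3 = False.
Unit clause (¬x4) forces x4 = False.
Unit clause (¬x1) forces x1 = False.
Now (x1) is unsatisfied and unit — conflict.
Undo x2 and try x2 = False.
Unit clause (¬x3) forces x3 = False.
Unit clause (x4) forces x4 = True.
Now (¬x4) is unsatisfied and unit — conflict.
Neither x2 = True nor x2 = False works.
Neither x6 = True nor x6 = False works.
No assignment satisfies every clause.

Unsatisfiable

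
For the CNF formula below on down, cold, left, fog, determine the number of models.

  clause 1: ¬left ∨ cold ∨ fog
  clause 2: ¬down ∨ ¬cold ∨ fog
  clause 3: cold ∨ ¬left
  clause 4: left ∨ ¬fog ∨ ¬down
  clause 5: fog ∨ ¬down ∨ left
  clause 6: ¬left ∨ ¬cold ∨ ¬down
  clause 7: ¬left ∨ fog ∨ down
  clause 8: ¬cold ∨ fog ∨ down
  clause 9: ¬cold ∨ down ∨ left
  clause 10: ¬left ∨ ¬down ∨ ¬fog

There are 2^4 = 16 truth assignments over (down, cold, left, fog).
Check each against the 10 clauses (columns in the order down, cold, left, fog):
  F F F F  ✓ satisfies all
  F F F T  ✓ satisfies all
  F F T F  ✗ fails (¬left ∨ cold ∨ fog)
  F F T T  ✗ fails (cold ∨ ¬left)
  F T F F  ✗ fails (¬cold ∨ fog ∨ down)
  F T F T  ✗ fails (¬cold ∨ down ∨ left)
  F T T F  ✗ fails (¬left ∨ fog ∨ down)
  F T T T  ✓ satisfies all
  T F F F  ✗ fails (fog ∨ ¬down ∨ left)
  T F F T  ✗ fails (left ∨ ¬fog ∨ ¬down)
  T F T F  ✗ fails (¬left ∨ cold ∨ fog)
  T F T T  ✗ fails (cold ∨ ¬left)
  T T F F  ✗ fails (¬down ∨ ¬cold ∨ fog)
  T T F T  ✗ fails (left ∨ ¬fog ∨ ¬down)
  T T T F  ✗ fails (¬down ∨ ¬cold ∨ fog)
  T T T T  ✗ fails (¬left ∨ ¬cold ∨ ¬down)
3 of the 16 rows are models.

3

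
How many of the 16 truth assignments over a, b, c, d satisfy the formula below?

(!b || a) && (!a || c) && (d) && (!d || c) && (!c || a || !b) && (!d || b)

There are 2^4 = 16 truth assignments over (a, b, c, d).
Check each against the 6 clauses (columns in the order a, b, c, d):
  F F F F  ✗ fails (d)
  F F F T  ✗ fails (!d || c)
  F F T F  ✗ fails (d)
  F F T T  ✗ fails (!d || b)
  F T F F  ✗ fails (!b || a)
  F T F T  ✗ fails (!b || a)
  F T T F  ✗ fails (!b || a)
  F T T T  ✗ fails (!b || a)
  T F F F  ✗ fails (!a || c)
  T F F T  ✗ fails (!a || c)
  T F T F  ✗ fails (d)
  T F T T  ✗ fails (!d || b)
  T T F F  ✗ fails (!a || c)
  T T F T  ✗ fails (!a || c)
  T T T F  ✗ fails (d)
  T T T T  ✓ satisfies all
1 of the 16 rows is a model.

1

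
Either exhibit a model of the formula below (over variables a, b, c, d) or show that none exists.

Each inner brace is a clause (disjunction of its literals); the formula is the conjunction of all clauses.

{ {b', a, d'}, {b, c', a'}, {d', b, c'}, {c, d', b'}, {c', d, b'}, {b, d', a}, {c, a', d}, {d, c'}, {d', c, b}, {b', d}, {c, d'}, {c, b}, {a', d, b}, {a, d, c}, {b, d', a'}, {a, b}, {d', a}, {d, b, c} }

Branch on d: set d = 1.
(c) alone gives c = 1.
(b) alone gives b = 1.
(a) alone gives a = 1.
Every clause now holds.

a=1; b=1; c=1; d=1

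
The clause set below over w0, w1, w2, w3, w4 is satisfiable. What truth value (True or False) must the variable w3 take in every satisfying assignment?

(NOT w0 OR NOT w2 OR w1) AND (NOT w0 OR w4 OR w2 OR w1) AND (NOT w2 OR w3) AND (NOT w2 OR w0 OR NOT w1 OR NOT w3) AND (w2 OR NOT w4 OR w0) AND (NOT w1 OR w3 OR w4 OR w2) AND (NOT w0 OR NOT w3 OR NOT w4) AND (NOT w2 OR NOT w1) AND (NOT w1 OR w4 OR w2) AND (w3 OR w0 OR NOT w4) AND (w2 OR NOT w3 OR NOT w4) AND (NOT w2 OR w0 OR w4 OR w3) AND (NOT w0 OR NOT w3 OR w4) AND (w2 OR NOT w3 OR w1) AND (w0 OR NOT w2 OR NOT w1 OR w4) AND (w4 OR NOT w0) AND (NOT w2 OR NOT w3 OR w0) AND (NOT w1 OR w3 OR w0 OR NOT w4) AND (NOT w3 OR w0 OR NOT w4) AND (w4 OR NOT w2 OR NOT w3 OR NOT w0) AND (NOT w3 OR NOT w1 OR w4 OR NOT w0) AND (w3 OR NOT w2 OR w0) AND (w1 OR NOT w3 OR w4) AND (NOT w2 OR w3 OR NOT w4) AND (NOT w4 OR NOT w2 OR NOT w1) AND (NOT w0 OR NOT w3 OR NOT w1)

False

Suppose w3 = true.
Branch on w0: set w0 = false.
Unit clause (NOT w2) forces w2 = false.
Unit clause (NOT w4) forces w4 = false.
Unit clause (NOT w1) forces w1 = false.
But (w1) is also a unit clause — contradiction.
Undo w0 and try w0 = true.
Unit clause (NOT w4) forces w4 = false.
But (w4) is also a unit clause — contradiction.
Both values of w0 lead to a conflict.
So every satisfying assignment has w3 = False.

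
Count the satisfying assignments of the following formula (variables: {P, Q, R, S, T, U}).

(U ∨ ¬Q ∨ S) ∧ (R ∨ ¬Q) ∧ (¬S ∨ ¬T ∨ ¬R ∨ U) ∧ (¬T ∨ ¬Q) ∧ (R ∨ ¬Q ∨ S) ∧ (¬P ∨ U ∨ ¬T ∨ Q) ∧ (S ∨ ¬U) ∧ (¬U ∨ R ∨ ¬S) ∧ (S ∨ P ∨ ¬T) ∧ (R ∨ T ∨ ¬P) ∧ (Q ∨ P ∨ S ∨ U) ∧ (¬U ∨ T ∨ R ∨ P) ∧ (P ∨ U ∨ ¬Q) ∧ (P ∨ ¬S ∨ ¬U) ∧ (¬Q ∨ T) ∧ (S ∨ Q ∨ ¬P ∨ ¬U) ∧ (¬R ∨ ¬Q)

There are 2^6 = 64 truth assignments over (P, Q, R, S, T, U).
Split on U. With U = True, the clauses containing U are satisfied and ¬U drops from the rest; 2 of the 2^5 = 32 assignments to the other variables satisfy what remains.
With U = False, by the same count on the reduced clause set, 5 assignments work.
(One model: P=F, Q=F, R=F, S=T, T=F, U=F.)
Total: 2 + 5 = 7.

7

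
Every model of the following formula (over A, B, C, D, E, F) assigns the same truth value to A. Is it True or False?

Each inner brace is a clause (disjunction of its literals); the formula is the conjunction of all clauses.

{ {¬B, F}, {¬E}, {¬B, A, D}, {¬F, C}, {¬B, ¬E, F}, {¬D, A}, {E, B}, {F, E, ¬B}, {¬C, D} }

Suppose A = False.
(¬E) alone gives E = False.
(¬D) alone gives D = False.
(¬B) alone gives B = False.
That conflicts with the unit clause (B).
So every satisfying assignment has A = True.

True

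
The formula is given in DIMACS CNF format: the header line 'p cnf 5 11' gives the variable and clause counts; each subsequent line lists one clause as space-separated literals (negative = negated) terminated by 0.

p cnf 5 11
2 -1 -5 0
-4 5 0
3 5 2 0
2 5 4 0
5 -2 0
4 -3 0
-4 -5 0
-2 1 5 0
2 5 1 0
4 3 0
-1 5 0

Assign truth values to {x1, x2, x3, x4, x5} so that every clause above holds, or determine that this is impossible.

UNSATISFIABLE

Case x4 = False:
Unit clause (¬x3) forces x3 = False.
Now (x3) is unsatisfied and unit — conflict.
Backtrack on x4: now try x4 = True.
Unit clause (x5) forces x5 = True.
Now (¬x5) is unsatisfied and unit — conflict.
Neither x4 = True nor x4 = False works.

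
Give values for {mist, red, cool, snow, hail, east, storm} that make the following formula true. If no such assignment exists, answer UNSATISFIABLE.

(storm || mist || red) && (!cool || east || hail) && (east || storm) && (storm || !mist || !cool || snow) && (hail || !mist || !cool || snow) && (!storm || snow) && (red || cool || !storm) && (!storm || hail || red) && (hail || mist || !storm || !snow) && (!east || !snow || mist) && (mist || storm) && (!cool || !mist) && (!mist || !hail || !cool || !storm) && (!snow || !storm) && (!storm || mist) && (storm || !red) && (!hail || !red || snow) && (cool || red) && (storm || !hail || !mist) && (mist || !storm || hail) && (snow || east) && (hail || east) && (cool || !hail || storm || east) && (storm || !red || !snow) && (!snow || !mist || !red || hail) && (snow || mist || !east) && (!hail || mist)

UNSATISFIABLE

Suppose east = true.
Suppose storm = false.
(mist) alone gives mist = true.
(!cool) alone gives cool = false.
(!red) alone gives red = false.
That conflicts with the unit clause (red).
So storm must be the other value — set storm = true.
(snow) alone gives snow = true.
That conflicts with the unit clause (!snow).
Either choice for storm ends in contradiction.
So east must be the other value — set east = false.
(storm) alone gives storm = true.
(snow) alone gives snow = true.
That conflicts with the unit clause (!snow).
Either choice for east ends in contradiction.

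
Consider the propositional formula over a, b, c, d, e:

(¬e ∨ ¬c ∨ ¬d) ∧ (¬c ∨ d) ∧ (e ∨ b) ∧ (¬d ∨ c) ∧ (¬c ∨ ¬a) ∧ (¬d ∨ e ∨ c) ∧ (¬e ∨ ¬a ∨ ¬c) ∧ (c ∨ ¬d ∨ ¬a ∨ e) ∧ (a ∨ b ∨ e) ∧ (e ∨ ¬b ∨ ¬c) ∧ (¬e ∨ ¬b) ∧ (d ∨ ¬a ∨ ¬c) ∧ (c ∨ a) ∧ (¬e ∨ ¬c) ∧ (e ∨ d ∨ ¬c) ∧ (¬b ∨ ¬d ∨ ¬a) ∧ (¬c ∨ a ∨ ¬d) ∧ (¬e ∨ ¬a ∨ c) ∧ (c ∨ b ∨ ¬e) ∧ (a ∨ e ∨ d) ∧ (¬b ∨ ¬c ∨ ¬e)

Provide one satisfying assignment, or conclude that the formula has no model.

Branch on c: set c = False.
Unit clause (¬d) forces d = False.
Unit clause (a) forces a = True.
Unit clause (¬e) forces e = False.
Unit clause (b) forces b = True.
Every clause now holds.

a: True, b: True, c: False, d: False, e: False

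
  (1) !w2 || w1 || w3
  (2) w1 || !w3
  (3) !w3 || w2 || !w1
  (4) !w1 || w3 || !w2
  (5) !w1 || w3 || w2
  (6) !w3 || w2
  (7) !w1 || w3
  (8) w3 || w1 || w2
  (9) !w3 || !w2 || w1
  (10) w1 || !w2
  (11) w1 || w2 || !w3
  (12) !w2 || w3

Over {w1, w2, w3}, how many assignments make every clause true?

There are 2^3 = 8 truth assignments over (w1, w2, w3).
Check each against the 12 clauses (columns in the order w1, w2, w3):
  F F F  ✗ fails (w3 || w1 || w2)
  F F T  ✗ fails (w1 || !w3)
  F T F  ✗ fails (!w2 || w1 || w3)
  F T T  ✗ fails (w1 || !w3)
  T F F  ✗ fails (!w1 || w3 || w2)
  T F T  ✗ fails (!w3 || w2 || !w1)
  T T F  ✗ fails (!w1 || w3 || !w2)
  T T T  ✓ satisfies all
1 of the 8 rows is a model.

1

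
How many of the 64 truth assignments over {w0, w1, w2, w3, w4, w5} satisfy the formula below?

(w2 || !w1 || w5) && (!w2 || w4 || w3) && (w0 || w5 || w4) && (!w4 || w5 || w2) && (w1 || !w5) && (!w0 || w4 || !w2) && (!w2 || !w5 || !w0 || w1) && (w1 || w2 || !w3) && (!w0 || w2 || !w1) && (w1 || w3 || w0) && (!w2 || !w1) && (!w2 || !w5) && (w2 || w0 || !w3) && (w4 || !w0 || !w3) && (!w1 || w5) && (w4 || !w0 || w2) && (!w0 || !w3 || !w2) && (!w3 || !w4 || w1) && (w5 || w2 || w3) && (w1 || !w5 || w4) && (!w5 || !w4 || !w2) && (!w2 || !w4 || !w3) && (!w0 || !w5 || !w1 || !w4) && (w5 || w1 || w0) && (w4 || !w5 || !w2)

There are 2^6 = 64 truth assignments over (w0, w1, w2, w3, w4, w5).
Split on w4. With w4 = true, the clauses containing w4 are satisfied and !w4 drops from the rest; 2 of the 2^5 = 32 assignments to the other variables satisfy what remains.
With w4 = false, by the same count on the reduced clause set, 1 assignment works.
Total: 2 + 1 = 3.

3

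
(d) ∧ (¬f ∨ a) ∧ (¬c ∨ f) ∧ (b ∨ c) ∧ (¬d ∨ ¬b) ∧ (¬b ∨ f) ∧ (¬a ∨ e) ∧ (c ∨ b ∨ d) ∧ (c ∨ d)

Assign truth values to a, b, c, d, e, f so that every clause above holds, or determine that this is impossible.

a ↦ True, b ↦ False, c ↦ True, d ↦ True, e ↦ True, f ↦ True

Unit clause (d) forces d = True.
Unit clause (¬b) forces b = False.
Unit clause (c) forces c = True.
Unit clause (f) forces f = True.
Unit clause (a) forces a = True.
Unit clause (e) forces e = True.
Every clause now holds.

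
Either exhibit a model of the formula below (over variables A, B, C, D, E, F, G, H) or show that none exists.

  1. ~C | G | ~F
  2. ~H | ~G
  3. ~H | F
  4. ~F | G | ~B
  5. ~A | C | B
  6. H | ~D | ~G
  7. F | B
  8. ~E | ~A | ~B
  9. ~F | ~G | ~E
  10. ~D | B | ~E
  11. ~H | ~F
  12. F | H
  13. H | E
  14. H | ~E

UNSATISFIABLE

Branch on H: set H = 0.
(F) alone gives F = 1.
(E) alone gives E = 1.
Now (~E) is unsatisfied and unit — conflict.
That branch fails; take H = 1 instead.
(~G) alone gives G = 0.
(F) alone gives F = 1.
Now (~F) is unsatisfied and unit — conflict.
Both values of H lead to a conflict.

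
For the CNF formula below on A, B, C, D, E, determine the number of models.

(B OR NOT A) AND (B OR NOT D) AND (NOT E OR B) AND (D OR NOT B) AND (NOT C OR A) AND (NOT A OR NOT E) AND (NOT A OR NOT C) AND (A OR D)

There are 2^5 = 32 truth assignments over (A, B, C, D, E).
Split on A. With A = true, the clauses containing A are satisfied and NOT A drops from the rest; 1 of the 2^4 = 16 assignments to the other variables satisfy what remains.
With A = false, by the same count on the reduced clause set, 2 assignments work.
(One model: A=F, B=T, C=F, D=T, E=F.)
Total: 1 + 2 = 3.

3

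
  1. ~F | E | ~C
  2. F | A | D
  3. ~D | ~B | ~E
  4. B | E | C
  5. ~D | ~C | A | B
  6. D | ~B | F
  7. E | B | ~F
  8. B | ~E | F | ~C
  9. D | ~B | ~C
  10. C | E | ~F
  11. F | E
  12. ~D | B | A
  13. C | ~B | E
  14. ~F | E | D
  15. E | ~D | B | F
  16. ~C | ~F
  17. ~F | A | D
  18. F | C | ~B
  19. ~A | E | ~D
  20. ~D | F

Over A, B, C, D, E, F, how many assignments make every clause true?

4

There are 2^6 = 64 truth assignments over (A, B, C, D, E, F).
Split on B. With B = 1, the clauses containing B are satisfied and ~B drops from the rest; 1 of the 2^5 = 32 assignments to the other variables satisfy what remains.
With B = 0, by the same count on the reduced clause set, 3 assignments work.
Total: 1 + 3 = 4.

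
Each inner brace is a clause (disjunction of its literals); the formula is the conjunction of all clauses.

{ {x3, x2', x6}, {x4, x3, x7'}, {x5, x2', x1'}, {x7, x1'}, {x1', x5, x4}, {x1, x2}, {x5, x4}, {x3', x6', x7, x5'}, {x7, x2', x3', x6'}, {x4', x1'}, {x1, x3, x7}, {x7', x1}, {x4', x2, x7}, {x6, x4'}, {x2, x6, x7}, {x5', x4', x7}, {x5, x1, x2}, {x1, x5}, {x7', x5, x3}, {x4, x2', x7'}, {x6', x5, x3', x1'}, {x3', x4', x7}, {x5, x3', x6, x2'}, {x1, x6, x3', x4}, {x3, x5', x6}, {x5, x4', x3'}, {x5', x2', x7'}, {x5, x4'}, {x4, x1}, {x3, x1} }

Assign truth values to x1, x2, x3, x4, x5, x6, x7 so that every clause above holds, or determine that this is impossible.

Case x7 = 1:
Unit clause (x1) forces x1 = 1.
Unit clause (x4') forces x4 = 0.
Unit clause (x3) forces x3 = 1.
Unit clause (x5) forces x5 = 1.
Unit clause (x2') forces x2 = 0.
All clauses hold; x6 can take either value.

x1 ↦ 1; x2 ↦ 0; x3 ↦ 1; x4 ↦ 0; x5 ↦ 1; x6 ↦ 1; x7 ↦ 1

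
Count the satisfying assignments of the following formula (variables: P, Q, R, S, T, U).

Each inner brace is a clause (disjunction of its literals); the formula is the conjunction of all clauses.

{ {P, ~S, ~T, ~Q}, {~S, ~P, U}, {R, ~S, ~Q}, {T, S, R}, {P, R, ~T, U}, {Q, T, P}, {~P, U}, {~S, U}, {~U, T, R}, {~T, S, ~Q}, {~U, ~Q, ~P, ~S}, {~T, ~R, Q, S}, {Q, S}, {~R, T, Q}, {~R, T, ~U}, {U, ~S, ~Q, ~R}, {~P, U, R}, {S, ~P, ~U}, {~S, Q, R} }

There are 2^6 = 64 truth assignments over (P, Q, R, S, T, U).
Split on U. With U = 1, the clauses containing U are satisfied and ~U drops from the rest; 2 of the 2^5 = 32 assignments to the other variables satisfy what remains.
With U = 0, by the same count on the reduced clause set, 1 assignment works.
(One model: P=F, Q=F, R=T, S=T, T=T, U=T.)
Total: 2 + 1 = 3.

3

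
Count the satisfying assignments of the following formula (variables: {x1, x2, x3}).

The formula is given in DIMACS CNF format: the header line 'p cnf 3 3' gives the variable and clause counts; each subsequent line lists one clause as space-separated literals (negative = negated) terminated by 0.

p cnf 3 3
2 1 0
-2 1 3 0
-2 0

There are 2^3 = 8 truth assignments over (x1, x2, x3).
Check each against the 3 clauses (columns in the order x1, x2, x3):
  F F F  ✗ fails (x2 ∨ x1)
  F F T  ✗ fails (x2 ∨ x1)
  F T F  ✗ fails (¬x2 ∨ x1 ∨ x3)
  F T T  ✗ fails (¬x2)
  T F F  ✓ satisfies all
  T F T  ✓ satisfies all
  T T F  ✗ fails (¬x2)
  T T T  ✗ fails (¬x2)
2 of the 8 rows are models.

2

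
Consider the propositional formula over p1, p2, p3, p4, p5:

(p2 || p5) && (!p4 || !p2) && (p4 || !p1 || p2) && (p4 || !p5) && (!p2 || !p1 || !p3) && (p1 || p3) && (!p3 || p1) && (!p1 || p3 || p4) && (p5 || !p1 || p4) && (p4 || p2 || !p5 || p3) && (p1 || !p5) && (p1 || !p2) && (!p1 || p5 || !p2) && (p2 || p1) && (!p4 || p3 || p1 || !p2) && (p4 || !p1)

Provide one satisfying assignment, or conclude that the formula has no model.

Branch on p2: set p2 = false.
From the singleton clause (p5), p5 = true.
From the singleton clause (p4), p4 = true.
From the singleton clause (p1), p1 = true.
Every clause is now satisfied; p3 is unconstrained.

p1 ↦ true, p2 ↦ false, p3 ↦ false, p4 ↦ true, p5 ↦ true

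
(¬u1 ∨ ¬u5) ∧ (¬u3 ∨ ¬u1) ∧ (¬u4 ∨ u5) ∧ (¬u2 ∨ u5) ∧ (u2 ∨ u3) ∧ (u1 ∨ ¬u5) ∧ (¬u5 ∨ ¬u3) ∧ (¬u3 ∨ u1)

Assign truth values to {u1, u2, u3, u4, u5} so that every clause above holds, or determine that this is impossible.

UNSATISFIABLE

Branch on u1: set u1 = False.
Unit clause (¬u5) forces u5 = False.
Unit clause (¬u4) forces u4 = False.
Unit clause (¬u2) forces u2 = False.
Unit clause (u3) forces u3 = True.
That conflicts with the unit clause (¬u3).
Undo u1 and try u1 = True.
Unit clause (¬u5) forces u5 = False.
Unit clause (¬u3) forces u3 = False.
Unit clause (¬u4) forces u4 = False.
Unit clause (¬u2) forces u2 = False.
That conflicts with the unit clause (u2).
Either choice for u1 ends in contradiction.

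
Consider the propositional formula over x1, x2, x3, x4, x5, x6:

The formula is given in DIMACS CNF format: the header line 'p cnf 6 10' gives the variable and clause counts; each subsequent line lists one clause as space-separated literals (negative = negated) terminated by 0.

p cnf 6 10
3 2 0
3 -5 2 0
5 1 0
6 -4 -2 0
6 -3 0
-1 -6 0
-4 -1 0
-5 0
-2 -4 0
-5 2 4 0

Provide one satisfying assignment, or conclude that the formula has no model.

x1=True,  x2=True,  x3=False,  x4=False,  x5=False,  x6=False

From the singleton clause (¬x5), x5 = False.
From the singleton clause (x1), x1 = True.
From the singleton clause (¬x6), x6 = False.
From the singleton clause (¬x3), x3 = False.
From the singleton clause (x2), x2 = True.
From the singleton clause (¬x4), x4 = False.
This assignment satisfies each clause.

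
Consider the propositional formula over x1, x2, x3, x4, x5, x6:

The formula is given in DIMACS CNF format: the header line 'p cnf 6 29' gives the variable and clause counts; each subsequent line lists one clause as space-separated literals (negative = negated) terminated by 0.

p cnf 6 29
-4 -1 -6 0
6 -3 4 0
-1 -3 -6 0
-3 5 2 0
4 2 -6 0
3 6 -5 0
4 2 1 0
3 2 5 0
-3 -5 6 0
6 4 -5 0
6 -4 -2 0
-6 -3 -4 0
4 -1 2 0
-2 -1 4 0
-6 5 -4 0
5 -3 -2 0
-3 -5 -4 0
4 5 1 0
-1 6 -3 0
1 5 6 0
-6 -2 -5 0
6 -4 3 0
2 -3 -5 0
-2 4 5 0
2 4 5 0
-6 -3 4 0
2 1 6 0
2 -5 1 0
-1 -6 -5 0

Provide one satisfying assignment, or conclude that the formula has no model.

UNSATISFIABLE

Suppose x4 = False.
Suppose x6 = True.
The clause (x2) is unit, so x2 = True.
The clause (¬x1) is unit, so x1 = False.
The clause (x5) is unit, so x5 = True.
That conflicts with the unit clause (¬x5).
That branch fails; take x6 = False instead.
The clause (¬x3) is unit, so x3 = False.
The clause (¬x5) is unit, so x5 = False.
The clause (x2) is unit, so x2 = True.
That conflicts with the unit clause (¬x2).
Either choice for x6 ends in contradiction.
That branch fails; take x4 = True instead.
Suppose x1 = False.
Suppose x6 = True.
The clause (¬x3) is unit, so x3 = False.
The clause (x5) is unit, so x5 = True.
The clause (¬x2) is unit, so x2 = False.
That conflicts with the unit clause (x2).
That branch fails; take x6 = False instead.
The clause (¬x2) is unit, so x2 = False.
That conflicts with the unit clause (x2).
Either choice for x6 ends in contradiction.
That branch fails; take x1 = True instead.
The clause (¬x6) is unit, so x6 = False.
The clause (¬x2) is unit, so x2 = False.
The clause (¬x3) is unit, so x3 = False.
That conflicts with the unit clause (x3).
Either choice for x1 ends in contradiction.
Either choice for x4 ends in contradiction.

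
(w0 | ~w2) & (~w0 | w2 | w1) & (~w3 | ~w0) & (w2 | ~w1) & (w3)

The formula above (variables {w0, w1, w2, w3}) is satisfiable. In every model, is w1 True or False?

Suppose w1 = 1.
From the singleton clause (w2), w2 = 1.
From the singleton clause (w0), w0 = 1.
From the singleton clause (~w3), w3 = 0.
Now (w3) is unsatisfied and unit — conflict.
So every satisfying assignment has w1 = False.

False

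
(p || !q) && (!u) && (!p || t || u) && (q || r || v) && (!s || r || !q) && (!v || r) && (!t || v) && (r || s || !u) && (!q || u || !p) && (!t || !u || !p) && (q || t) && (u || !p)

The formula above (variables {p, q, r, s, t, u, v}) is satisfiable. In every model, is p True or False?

False

Suppose p = true.
The clause (!u) is unit, so u = false.
But (u) is also a unit clause — contradiction.
So every satisfying assignment has p = False.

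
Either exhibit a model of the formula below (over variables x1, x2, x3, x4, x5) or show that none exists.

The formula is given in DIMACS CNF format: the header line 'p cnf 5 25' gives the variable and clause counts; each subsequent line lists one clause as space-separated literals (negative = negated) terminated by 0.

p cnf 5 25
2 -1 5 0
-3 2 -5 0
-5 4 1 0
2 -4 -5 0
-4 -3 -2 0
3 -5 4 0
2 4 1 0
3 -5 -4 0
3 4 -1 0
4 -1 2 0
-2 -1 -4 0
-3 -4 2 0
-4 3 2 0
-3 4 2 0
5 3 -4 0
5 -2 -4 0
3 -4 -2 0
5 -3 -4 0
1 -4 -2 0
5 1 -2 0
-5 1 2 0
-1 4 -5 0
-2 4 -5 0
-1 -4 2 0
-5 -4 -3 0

Try x2 = True.
Try x4 = False.
Unit clause (¬x5) forces x5 = False.
Unit clause (x1) forces x1 = True.
Unit clause (x3) forces x3 = True.
All clauses are satisfied.

x1=True, x2=True, x3=True, x4=False, x5=False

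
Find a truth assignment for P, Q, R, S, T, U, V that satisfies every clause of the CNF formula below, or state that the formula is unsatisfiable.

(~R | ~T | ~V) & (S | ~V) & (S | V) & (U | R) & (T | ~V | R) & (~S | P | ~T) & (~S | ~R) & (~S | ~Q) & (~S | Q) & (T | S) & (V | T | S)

Case S = 1:
(~R) alone gives R = 0.
(U) alone gives U = 1.
(~Q) alone gives Q = 0.
But (Q) is also a unit clause — contradiction.
Backtrack on S: now try S = 0.
(~V) alone gives V = 0.
But (V) is also a unit clause — contradiction.
Both values of S lead to a conflict.

UNSATISFIABLE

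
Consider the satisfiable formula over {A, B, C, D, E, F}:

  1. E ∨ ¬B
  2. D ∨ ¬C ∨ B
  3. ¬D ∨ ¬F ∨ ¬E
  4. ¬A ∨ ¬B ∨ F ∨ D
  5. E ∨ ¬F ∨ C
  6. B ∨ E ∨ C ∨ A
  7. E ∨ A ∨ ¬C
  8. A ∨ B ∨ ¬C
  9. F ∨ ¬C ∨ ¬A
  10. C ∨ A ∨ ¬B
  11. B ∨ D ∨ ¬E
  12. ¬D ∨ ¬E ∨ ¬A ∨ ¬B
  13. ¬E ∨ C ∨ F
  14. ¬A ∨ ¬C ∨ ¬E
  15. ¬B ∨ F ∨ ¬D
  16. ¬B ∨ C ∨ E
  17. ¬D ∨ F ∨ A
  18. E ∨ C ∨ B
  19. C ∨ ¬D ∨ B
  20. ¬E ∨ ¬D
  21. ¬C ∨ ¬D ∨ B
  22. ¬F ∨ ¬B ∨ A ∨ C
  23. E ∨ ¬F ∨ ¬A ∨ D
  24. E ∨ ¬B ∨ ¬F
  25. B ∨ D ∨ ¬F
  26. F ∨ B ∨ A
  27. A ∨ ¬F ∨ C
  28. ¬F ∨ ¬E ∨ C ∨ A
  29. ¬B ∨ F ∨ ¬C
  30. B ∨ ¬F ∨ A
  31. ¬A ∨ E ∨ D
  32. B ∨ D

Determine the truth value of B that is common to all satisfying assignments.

Suppose B = False.
The clause (D) is unit, so D = True.
The clause (C) is unit, so C = True.
That conflicts with the unit clause (¬C).
So every satisfying assignment has B = True.

True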